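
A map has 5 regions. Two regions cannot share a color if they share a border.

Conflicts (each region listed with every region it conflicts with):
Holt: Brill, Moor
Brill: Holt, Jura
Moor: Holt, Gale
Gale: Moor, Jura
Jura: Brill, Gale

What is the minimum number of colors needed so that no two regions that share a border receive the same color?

The cycle Brill-Jura-Gale-Moor-Holt-Brill has odd length 5, so it cannot be 2-colored; at least 3 colors are needed.
A valid assignment using 3 colors: Holt=1, Brill=3, Moor=2, Gale=1, Jura=2. No two conflicting regions share a color.

3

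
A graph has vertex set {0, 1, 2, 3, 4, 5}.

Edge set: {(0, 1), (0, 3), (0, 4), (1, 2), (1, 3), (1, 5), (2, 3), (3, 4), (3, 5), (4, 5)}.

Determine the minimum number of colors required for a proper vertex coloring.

3

0, 3, 4 are mutually adjacent, so at least 3 colors are needed.
A valid assignment using 3 colors: 0=green, 1=blue, 2=green, 3=red, 4=blue, 5=green. No two adjacent vertices share a color.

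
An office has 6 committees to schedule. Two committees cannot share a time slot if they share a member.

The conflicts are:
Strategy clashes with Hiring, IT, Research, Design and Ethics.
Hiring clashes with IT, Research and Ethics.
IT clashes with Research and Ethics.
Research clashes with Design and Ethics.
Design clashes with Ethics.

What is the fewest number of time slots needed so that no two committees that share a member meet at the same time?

Strategy, Hiring, IT, Research, Ethics are mutually in conflict, so at least 5 time slots are needed.
5 time slots suffice: time slot 1 → {Ethics}; time slot 2 → {Strategy}; time slot 3 → {Research}; time slot 4 → {IT, Design}; time slot 5 → {Hiring}. Every pair that conflicts lands in different time slots.

5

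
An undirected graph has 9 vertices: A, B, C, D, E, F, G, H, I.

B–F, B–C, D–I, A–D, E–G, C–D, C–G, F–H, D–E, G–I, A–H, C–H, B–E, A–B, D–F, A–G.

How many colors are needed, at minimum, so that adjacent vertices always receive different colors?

F and H are adjacent, so at least 2 colors are needed.
One proper 2-coloring: A=2, B=1, C=2, D=1, E=2, F=2, G=1, H=1, I=2. Every edge joins two different colors.

2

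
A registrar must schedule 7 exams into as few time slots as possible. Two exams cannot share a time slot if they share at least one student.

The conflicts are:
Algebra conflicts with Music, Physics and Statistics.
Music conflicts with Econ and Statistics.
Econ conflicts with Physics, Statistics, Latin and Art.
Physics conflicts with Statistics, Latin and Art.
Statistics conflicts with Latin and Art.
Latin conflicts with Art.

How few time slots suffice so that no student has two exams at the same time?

5

Econ, Physics, Statistics, Latin, Art all conflict with each other, so at least 5 time slots are needed.
5 time slots suffice: time slot 1 → {Statistics}; time slot 2 → {Music, Physics}; time slot 3 → {Algebra, Econ}; time slot 4 → {Latin}; time slot 5 → {Art}. Every pair that conflicts lands in different time slots.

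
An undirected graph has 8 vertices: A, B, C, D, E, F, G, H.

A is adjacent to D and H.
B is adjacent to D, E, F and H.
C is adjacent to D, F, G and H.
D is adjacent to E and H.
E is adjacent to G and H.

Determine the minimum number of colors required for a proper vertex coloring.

4

B, D, E, H form a clique, so at least 4 colors are needed.
4 colors suffice: color 1 → {F, G, H}; color 2 → {D}; color 3 → {A, B, C}; color 4 → {E}. Each edge has distinct colors on its endpoints.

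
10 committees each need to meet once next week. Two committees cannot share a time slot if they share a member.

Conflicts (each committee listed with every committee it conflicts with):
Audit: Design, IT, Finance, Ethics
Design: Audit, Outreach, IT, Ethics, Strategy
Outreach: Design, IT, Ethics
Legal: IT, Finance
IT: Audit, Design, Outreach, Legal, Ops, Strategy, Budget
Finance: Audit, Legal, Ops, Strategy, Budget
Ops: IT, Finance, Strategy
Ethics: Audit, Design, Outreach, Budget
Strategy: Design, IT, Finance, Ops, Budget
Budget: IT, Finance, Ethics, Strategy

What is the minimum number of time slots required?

Design, Outreach, Ethics all conflict with each other, so at least 3 time slots are needed.
3 time slots suffice: time slot 1 → {IT, Finance, Ethics}; time slot 2 → {Audit, Outreach, Legal, Strategy}; time slot 3 → {Design, Ops, Budget}. No two conflicting committees share a time slot.

3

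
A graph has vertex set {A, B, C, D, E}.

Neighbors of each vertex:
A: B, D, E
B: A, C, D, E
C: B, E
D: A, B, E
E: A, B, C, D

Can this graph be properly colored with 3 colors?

A, B, D, E are mutually adjacent (a clique of size 4), so at least 4 colors are needed.
So 3 colors are not enough.

No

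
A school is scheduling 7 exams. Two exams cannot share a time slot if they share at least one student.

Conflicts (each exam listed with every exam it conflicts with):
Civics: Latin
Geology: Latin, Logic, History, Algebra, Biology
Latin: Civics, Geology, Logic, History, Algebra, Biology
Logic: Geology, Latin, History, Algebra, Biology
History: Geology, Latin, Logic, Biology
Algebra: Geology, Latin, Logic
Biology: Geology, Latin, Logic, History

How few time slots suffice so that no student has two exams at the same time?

5

Geology, Latin, Logic, History, Biology pairwise conflict, so at least 5 time slots are needed.
A valid assignment using 5 time slots: Civics=2, Geology=2, Latin=1, Logic=3, History=4, Algebra=4, Biology=5. No two conflicting exams share a time slot.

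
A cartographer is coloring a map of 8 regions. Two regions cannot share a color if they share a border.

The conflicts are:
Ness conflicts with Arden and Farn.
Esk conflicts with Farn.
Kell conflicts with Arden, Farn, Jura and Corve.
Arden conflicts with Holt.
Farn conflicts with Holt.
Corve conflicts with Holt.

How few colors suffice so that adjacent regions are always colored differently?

Kell and Arden conflict, so at least 2 colors are needed.
2 colors suffice: Ness=1, Esk=1, Kell=1, Arden=2, Farn=2, Jura=2, Corve=2, Holt=1. No two conflicting regions share a color.

2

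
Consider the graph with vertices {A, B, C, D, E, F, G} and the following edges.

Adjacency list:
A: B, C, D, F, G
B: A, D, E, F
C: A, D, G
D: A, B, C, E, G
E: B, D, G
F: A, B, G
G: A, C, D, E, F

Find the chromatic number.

4

A, C, D, G are mutually adjacent (a clique of size 4), so at least 4 colors are needed.
4 colors suffice: color 1 → {D, F}; color 2 → {A, E}; color 3 → {B, G}; color 4 → {C}. Each edge has distinct colors on its endpoints.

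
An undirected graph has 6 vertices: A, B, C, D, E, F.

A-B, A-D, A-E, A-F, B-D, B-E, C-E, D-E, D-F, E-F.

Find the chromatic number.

A, B, D, E form a clique, so at least 4 colors are needed.
A valid assignment using 4 colors: A=green, B=yellow, C=blue, D=blue, E=red, F=yellow. No two adjacent vertices share a color.

4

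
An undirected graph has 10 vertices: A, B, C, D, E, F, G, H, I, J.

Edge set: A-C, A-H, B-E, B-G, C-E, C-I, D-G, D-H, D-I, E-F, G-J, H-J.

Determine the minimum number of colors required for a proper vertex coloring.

3

The cycle C-A-H-D-I-C has odd length 5, so it cannot be 2-colored; at least 3 colors are needed.
3 colors suffice: color red → {E, G, H, I}; color blue → {B, C, D, F, J}; color green → {A}. Every edge joins two different colors.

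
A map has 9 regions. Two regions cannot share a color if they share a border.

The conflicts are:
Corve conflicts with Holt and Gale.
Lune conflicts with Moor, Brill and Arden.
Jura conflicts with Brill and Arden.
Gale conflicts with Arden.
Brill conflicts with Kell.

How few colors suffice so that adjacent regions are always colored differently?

Corve and Gale conflict, so at least 2 colors are needed.
One proper 2-coloring: Corve=1, Holt=2, Lune=2, Moor=1, Jura=2, Gale=2, Brill=1, Arden=1, Kell=2. Every pair that conflicts lands in different colors.

2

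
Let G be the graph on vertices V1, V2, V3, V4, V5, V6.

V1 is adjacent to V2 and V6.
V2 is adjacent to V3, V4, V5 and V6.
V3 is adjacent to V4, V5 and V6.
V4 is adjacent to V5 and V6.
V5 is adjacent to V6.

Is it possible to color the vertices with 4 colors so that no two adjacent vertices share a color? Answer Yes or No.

No

V2, V3, V4, V5, V6 are pairwise adjacent (a clique of size 5), so at least 5 colors are needed.
So 4 colors are not enough.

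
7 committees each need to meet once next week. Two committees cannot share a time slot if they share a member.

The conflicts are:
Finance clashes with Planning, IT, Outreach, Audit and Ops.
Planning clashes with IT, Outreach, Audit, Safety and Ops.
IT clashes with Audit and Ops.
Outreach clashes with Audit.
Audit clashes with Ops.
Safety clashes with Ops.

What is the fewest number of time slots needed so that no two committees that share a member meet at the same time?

Finance, Planning, IT, Audit, Ops all conflict with each other, so at least 5 time slots are needed.
5 time slots suffice: time slot 1 → {Planning}; time slot 2 → {Outreach, Ops}; time slot 3 → {Finance, Safety}; time slot 4 → {Audit}; time slot 5 → {IT}. No two conflicting committees share a time slot.

5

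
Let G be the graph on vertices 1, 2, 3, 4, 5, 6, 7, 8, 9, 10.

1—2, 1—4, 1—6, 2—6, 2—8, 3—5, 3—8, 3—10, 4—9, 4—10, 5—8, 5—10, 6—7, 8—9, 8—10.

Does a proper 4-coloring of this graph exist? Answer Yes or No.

The chromatic number is 4. 3, 5, 8, 10 are mutually adjacent (a clique of size 4), so at least 4 colors are needed.
One proper 4-coloring: 1=blue, 2=green, 3=green, 4=red, 5=yellow, 6=red, 7=blue, 8=red, 9=blue, 10=blue.
That is already a proper 4-coloring.

Yes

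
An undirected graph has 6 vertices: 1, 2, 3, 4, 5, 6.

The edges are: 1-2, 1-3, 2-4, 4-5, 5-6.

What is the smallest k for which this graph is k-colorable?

2

4 and 5 are adjacent, so at least 2 colors are needed.
One proper 2-coloring: 1=b, 2=a, 3=a, 4=b, 5=a, 6=b. No two adjacent vertices share a color.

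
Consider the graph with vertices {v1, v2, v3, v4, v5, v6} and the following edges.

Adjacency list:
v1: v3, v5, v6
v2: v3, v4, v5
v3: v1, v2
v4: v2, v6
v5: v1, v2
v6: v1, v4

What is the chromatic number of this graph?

The cycle v2-v3-v1-v6-v4-v2 has odd length 5, so it cannot be 2-colored; at least 3 colors are needed.
3 colors suffice: v1=1, v2=1, v3=2, v4=2, v5=2, v6=3. Every edge joins two different colors.

3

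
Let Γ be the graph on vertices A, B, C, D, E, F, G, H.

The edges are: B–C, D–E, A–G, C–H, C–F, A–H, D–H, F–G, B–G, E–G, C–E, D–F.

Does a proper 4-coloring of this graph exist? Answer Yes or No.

Yes

The chromatic number is 3. The cycle F-D-H-A-G-F has odd length 5, so it cannot be 2-colored; at least 3 colors are needed.
3 colors suffice: color 1 → {C, D, G}; color 2 → {B, E, F, H}; color 3 → {A}.
Since 4 ≥ 3, a proper 4-coloring certainly exists.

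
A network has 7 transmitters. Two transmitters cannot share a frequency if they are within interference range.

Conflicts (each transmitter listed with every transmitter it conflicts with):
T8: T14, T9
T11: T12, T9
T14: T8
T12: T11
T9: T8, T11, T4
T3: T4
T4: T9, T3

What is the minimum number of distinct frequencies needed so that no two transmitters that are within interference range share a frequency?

T11 and T12 conflict, so at least 2 frequencies are needed.
Using 2 frequencies: T8=2, T11=2, T14=1, T12=1, T9=1, T3=1, T4=2. Each listed conflict is separated.

2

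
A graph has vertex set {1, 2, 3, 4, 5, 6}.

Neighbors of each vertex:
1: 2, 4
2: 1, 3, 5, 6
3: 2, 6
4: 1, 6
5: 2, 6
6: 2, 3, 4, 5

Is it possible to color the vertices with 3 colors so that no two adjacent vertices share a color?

The chromatic number is 3. 2, 3, 6 are pairwise adjacent, so at least 3 colors are needed.
One proper 3-coloring: 1=blue, 2=red, 3=green, 4=red, 5=green, 6=blue.
That is already a proper 3-coloring.

Yes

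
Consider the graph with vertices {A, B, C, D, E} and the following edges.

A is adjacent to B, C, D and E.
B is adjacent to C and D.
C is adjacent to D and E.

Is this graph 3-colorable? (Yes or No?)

No

A, B, C, D form a clique, so at least 4 colors are needed.
So 3 colors are not enough.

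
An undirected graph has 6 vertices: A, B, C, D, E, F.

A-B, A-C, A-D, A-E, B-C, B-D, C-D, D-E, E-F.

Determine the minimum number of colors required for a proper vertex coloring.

A, B, C, D are pairwise adjacent (a clique of size 4), so at least 4 colors are needed.
A valid assignment using 4 colors: A=blue, B=yellow, C=green, D=red, E=green, F=red. Each edge has distinct colors on its endpoints.

4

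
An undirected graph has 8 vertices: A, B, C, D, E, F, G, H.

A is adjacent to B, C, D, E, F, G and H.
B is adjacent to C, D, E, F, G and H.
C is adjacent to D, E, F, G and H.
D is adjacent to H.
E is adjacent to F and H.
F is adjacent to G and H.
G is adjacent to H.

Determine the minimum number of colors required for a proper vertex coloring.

A, B, C, F, G, H are mutually adjacent (a clique of size 6), so at least 6 colors are needed.
6 colors suffice: color 1 → {C}; color 2 → {B}; color 3 → {H}; color 4 → {A}; color 5 → {D, F}; color 6 → {E, G}. No two adjacent vertices share a color.

6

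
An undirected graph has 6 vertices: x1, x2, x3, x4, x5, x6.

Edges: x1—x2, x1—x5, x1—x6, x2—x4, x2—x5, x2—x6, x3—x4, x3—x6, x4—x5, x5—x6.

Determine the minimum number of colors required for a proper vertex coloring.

4

x1, x2, x5, x6 are mutually adjacent (a clique of size 4), so at least 4 colors are needed.
4 colors suffice: x1=4, x2=3, x3=2, x4=1, x5=2, x6=1. No two adjacent vertices share a color.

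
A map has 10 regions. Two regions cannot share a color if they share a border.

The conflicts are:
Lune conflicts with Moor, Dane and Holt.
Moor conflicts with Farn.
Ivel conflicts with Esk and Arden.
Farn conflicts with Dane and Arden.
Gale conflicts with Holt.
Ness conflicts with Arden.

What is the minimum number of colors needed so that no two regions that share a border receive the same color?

2

Lune and Holt conflict, so at least 2 colors are needed.
2 colors suffice: color 1 → {Lune, Ivel, Farn, Gale, Ness}; color 2 → {Moor, Dane, Esk, Arden, Holt}. Each listed conflict is separated.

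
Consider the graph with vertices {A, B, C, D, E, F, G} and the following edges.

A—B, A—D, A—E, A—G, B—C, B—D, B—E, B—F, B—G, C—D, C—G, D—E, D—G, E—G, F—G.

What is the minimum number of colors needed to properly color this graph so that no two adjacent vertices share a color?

5

A, B, D, E, G form a clique, so at least 5 colors are needed.
5 colors suffice: color 1 → {G}; color 2 → {B}; color 3 → {D, F}; color 4 → {C, E}; color 5 → {A}. Every edge joins two different colors.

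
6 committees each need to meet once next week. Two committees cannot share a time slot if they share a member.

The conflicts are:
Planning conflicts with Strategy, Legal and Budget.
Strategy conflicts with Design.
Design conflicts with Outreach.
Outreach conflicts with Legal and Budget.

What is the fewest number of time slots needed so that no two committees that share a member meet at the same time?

3

The cycle Legal-Planning-Strategy-Design-Outreach-Legal has odd length 5, so it cannot be 2-colored; at least 3 time slots are needed.
3 time slots suffice: time slot 1 → {Planning, Outreach}; time slot 2 → {Strategy, Legal, Budget}; time slot 3 → {Design}. No two conflicting committees share a time slot.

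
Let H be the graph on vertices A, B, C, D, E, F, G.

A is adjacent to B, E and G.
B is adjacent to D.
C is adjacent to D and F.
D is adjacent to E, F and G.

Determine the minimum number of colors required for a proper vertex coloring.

C, D, F form a triangle, so at least 3 colors are needed.
3 colors suffice: color 1 → {A, D}; color 2 → {B, C, E, G}; color 3 → {F}. Every edge joins two different colors.

3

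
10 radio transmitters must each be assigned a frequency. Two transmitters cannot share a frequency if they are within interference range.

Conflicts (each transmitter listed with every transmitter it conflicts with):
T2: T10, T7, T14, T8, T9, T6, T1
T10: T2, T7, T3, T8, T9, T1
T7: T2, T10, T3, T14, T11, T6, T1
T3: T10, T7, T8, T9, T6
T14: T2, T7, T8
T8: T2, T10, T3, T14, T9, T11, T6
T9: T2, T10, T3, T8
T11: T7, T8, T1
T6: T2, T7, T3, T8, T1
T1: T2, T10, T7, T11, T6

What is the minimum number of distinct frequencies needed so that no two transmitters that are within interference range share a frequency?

T2, T7, T6, T1 pairwise conflict, so at least 4 frequencies are needed.
Using 4 frequencies: T2=2, T10=3, T7=1, T3=2, T14=3, T8=1, T9=4, T11=2, T6=3, T1=4. Each listed conflict is separated.

4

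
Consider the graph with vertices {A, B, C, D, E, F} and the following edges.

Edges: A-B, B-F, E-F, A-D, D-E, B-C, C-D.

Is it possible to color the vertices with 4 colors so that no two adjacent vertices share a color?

The chromatic number is 3. The cycle A-B-F-E-D-A has odd length 5, so it cannot be 2-colored; at least 3 colors are needed.
3 colors suffice: color red → {B, D}; color blue → {A, C, F}; color green → {E}.
Since 4 ≥ 3, a proper 4-coloring certainly exists.

Yes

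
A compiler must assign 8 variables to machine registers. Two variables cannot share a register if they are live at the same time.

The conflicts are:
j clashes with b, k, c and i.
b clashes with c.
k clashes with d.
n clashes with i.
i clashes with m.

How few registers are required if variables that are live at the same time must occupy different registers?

j, b, c all conflict with each other, so at least 3 registers are needed.
3 registers suffice: register 1 → {j, d, n, m}; register 2 → {b, k, i}; register 3 → {c}. Every pair that conflicts lands in different registers.

3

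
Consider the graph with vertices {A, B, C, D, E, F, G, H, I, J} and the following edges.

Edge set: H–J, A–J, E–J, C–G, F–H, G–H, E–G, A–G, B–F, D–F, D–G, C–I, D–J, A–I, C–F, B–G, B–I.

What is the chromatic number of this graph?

2

F and H are adjacent, so at least 2 colors are needed.
2 colors suffice: A=blue, B=blue, C=blue, D=blue, E=blue, F=red, G=red, H=blue, I=red, J=red. Each edge has distinct colors on its endpoints.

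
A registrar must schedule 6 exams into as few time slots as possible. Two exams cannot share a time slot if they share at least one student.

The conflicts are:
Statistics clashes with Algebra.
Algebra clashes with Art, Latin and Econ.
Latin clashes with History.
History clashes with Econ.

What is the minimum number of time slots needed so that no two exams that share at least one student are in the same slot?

2

Algebra and Econ conflict, so at least 2 time slots are needed.
2 time slots suffice: time slot 1 → {Algebra, History}; time slot 2 → {Statistics, Art, Latin, Econ}. Each listed conflict is separated.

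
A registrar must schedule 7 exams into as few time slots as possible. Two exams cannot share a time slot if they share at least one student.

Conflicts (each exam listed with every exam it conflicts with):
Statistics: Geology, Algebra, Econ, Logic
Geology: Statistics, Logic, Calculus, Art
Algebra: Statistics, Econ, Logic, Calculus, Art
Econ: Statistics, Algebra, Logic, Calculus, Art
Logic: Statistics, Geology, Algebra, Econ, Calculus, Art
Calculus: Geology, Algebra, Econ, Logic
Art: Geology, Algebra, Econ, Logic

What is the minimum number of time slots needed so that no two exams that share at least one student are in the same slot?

4

Algebra, Econ, Logic, Calculus pairwise conflict, so at least 4 time slots are needed.
4 time slots suffice: time slot 1 → {Logic}; time slot 2 → {Geology, Algebra}; time slot 3 → {Econ}; time slot 4 → {Statistics, Calculus, Art}. No two conflicting exams share a time slot.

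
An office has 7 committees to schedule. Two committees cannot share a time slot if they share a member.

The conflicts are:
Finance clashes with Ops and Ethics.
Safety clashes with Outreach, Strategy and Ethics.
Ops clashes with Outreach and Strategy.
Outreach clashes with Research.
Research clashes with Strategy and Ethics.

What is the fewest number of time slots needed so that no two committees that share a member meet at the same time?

The cycle Ops-Strategy-Research-Ethics-Finance-Ops has odd length 5, so it cannot be 2-colored; at least 3 time slots are needed.
3 time slots suffice: time slot 1 → {Safety, Ops, Research}; time slot 2 → {Outreach, Strategy, Ethics}; time slot 3 → {Finance}. No two conflicting committees share a time slot.

3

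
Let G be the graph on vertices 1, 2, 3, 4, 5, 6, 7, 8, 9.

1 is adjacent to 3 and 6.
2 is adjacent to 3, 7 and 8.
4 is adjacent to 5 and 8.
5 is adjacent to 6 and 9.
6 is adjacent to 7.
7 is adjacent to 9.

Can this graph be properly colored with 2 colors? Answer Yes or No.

The cycle 3-2-7-6-1-3 has odd length 5, so it cannot be 2-colored; at least 3 colors are needed.
So 2 colors are not enough.

No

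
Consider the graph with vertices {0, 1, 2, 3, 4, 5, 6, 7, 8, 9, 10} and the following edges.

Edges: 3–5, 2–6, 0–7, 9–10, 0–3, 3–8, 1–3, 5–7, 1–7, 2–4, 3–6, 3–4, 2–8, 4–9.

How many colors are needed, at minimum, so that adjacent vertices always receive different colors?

2 and 8 are adjacent, so at least 2 colors are needed.
One proper 2-coloring: 0=b, 1=b, 2=a, 3=a, 4=b, 5=b, 6=b, 7=a, 8=b, 9=a, 10=b. Every edge joins two different colors.

2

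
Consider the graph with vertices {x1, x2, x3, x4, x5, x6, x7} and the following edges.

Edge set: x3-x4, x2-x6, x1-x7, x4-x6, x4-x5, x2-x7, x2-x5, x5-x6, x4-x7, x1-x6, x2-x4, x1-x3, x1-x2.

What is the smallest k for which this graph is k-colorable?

x2, x4, x5, x6 are pairwise adjacent (a clique of size 4), so at least 4 colors are needed.
4 colors suffice: color 1 → {x1, x4}; color 2 → {x2, x3}; color 3 → {x6, x7}; color 4 → {x5}. Each edge has distinct colors on its endpoints.

4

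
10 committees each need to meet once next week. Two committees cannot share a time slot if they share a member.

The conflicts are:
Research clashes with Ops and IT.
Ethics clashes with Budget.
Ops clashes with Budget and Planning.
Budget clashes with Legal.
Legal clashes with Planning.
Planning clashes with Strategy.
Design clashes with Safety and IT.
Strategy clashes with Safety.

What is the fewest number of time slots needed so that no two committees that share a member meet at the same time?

The cycle Ops-Planning-Strategy-Safety-Design-IT-Research-Ops has odd length 7, so it cannot be 2-colored; at least 3 time slots are needed.
3 time slots suffice: time slot 1 → {Budget, Planning, Safety, IT}; time slot 2 → {Ethics, Ops, Legal, Design, Strategy}; time slot 3 → {Research}. Every pair that conflicts lands in different time slots.

3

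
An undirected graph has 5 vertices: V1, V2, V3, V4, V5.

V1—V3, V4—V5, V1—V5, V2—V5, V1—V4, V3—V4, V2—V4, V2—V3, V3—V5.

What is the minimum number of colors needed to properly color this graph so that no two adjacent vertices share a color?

V1, V3, V4, V5 are mutually adjacent (a clique of size 4), so at least 4 colors are needed.
One proper 4-coloring: V1=4, V2=4, V3=2, V4=3, V5=1. Each edge has distinct colors on its endpoints.

4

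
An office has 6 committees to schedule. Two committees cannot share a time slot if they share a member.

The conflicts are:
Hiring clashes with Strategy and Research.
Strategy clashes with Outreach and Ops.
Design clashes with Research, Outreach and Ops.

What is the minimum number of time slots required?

3

The cycle Design-Research-Hiring-Strategy-Outreach-Design has odd length 5, so it cannot be 2-colored; at least 3 time slots are needed.
3 time slots suffice: time slot 1 → {Strategy, Design}; time slot 2 → {Hiring, Outreach, Ops}; time slot 3 → {Research}. Every pair that conflicts lands in different time slots.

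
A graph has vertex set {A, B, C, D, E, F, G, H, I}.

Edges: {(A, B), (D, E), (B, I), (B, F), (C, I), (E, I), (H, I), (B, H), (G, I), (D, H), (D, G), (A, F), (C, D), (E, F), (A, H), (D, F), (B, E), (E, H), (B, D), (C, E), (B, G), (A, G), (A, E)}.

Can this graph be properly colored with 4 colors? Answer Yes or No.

Yes

The chromatic number is 4. A, B, E, F are pairwise adjacent (a clique of size 4), so at least 4 colors are needed.
4 colors suffice: A=3, B=1, C=1, D=3, E=2, F=4, G=2, H=4, I=3.
That is already a proper 4-coloring.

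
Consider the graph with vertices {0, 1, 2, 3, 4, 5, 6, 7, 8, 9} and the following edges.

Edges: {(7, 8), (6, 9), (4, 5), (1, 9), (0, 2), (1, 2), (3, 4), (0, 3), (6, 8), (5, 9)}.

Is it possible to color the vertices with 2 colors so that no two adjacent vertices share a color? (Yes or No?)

No

The cycle 1-9-5-4-3-0-2-1 has odd length 7, so it cannot be 2-colored; at least 3 colors are needed.
So 2 colors are not enough.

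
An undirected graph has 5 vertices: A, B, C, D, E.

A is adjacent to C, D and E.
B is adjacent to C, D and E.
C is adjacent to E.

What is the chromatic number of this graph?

3

B, C, E form a triangle, so at least 3 colors are needed.
3 colors suffice: color 1 → {A, B}; color 2 → {C, D}; color 3 → {E}. Every edge joins two different colors.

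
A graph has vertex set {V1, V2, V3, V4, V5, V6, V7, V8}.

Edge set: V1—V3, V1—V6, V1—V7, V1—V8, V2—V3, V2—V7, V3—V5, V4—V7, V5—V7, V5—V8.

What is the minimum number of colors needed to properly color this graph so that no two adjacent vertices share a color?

V2 and V7 are adjacent, so at least 2 colors are needed.
2 colors suffice: color R → {V3, V6, V7, V8}; color B → {V1, V2, V4, V5}. Every edge joins two different colors.

2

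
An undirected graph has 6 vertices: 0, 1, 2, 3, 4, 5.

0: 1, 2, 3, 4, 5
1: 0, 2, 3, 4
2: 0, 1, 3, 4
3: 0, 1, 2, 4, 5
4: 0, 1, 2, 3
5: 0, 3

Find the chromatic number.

0, 1, 2, 3, 4 form a clique, so at least 5 colors are needed.
5 colors suffice: 0=a, 1=e, 2=d, 3=b, 4=c, 5=c. No two adjacent vertices share a color.

5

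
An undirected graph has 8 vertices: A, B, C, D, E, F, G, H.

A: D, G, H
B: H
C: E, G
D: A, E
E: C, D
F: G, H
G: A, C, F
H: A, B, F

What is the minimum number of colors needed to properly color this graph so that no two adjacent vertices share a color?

3

The cycle A-G-C-E-D-A has odd length 5, so it cannot be 2-colored; at least 3 colors are needed.
One proper 3-coloring: A=1, B=1, C=1, D=3, E=2, F=1, G=2, H=2. Each edge has distinct colors on its endpoints.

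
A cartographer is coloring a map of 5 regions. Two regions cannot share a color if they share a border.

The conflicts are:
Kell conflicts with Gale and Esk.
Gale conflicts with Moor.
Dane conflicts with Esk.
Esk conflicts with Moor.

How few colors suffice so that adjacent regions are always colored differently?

2

Esk and Moor conflict, so at least 2 colors are needed.
2 colors suffice: color 1 → {Gale, Esk}; color 2 → {Kell, Dane, Moor}. No two conflicting regions share a color.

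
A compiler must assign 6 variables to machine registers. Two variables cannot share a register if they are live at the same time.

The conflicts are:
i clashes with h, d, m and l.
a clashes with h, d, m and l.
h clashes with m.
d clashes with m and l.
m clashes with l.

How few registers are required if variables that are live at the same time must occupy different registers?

i, d, m, l pairwise conflict, so at least 4 registers are needed.
4 registers suffice: register 1 → {m}; register 2 → {h, d}; register 3 → {l}; register 4 → {i, a}. No two conflicting variables share a register.

4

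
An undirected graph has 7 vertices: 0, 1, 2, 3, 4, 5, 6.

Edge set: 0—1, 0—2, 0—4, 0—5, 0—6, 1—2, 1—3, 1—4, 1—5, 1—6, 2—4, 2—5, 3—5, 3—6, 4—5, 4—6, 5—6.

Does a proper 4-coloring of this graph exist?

0, 1, 2, 4, 5 are mutually adjacent (a clique of size 5), so at least 5 colors are needed.
So 4 colors are not enough.

No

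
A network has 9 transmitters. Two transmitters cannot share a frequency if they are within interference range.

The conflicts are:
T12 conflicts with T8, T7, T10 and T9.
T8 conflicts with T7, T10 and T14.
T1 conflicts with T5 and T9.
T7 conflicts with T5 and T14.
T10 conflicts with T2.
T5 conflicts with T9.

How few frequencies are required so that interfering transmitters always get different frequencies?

3

T1, T5, T9 pairwise conflict, so at least 3 frequencies are needed.
3 frequencies suffice: frequency 1 → {T7, T10, T9}; frequency 2 → {T8, T2, T5}; frequency 3 → {T12, T1, T14}. Every pair that conflicts lands in different frequencies.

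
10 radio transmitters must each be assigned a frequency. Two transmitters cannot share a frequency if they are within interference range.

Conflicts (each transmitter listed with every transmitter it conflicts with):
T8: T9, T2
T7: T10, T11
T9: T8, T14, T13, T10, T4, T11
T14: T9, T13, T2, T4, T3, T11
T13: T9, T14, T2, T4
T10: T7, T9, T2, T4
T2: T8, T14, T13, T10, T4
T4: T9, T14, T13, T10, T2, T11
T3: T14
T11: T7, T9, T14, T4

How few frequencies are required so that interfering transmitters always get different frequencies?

T9, T14, T13, T4 pairwise conflict, so at least 4 frequencies are needed.
4 frequencies suffice: T8=1, T7=2, T9=2, T14=1, T13=4, T10=1, T2=2, T4=3, T3=2, T11=4. No two conflicting transmitters share a frequency.

4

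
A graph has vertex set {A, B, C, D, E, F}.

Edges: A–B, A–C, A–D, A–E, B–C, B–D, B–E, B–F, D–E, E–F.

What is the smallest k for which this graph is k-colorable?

A, B, D, E form a clique, so at least 4 colors are needed.
4 colors suffice: color 1 → {B}; color 2 → {A, F}; color 3 → {C, E}; color 4 → {D}. No two adjacent vertices share a color.

4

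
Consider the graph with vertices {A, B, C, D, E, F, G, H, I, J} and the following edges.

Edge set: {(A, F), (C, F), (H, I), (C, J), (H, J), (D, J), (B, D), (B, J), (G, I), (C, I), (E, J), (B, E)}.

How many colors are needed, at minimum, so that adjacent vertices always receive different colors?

3

B, E, J are mutually adjacent, so at least 3 colors are needed.
A valid assignment using 3 colors: A=blue, B=blue, C=blue, D=green, E=green, F=red, G=blue, H=blue, I=red, J=red. No two adjacent vertices share a color.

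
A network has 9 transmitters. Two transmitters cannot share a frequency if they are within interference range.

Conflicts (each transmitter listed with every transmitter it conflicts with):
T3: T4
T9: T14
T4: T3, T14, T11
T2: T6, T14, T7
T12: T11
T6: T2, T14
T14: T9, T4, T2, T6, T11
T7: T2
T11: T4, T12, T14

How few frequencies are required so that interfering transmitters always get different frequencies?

3

T4, T14, T11 are mutually in conflict, so at least 3 frequencies are needed.
3 frequencies suffice: frequency 1 → {T3, T12, T14, T7}; frequency 2 → {T9, T4, T2}; frequency 3 → {T6, T11}. Every pair that conflicts lands in different frequencies.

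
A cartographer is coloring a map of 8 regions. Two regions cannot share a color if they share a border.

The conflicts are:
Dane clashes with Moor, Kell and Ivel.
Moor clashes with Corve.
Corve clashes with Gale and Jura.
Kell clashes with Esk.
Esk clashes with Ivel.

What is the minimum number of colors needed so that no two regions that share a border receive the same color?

Esk and Ivel conflict, so at least 2 colors are needed.
One proper 2-coloring: Dane=1, Moor=2, Corve=1, Kell=2, Esk=1, Gale=2, Jura=2, Ivel=2. Each listed conflict is separated.

2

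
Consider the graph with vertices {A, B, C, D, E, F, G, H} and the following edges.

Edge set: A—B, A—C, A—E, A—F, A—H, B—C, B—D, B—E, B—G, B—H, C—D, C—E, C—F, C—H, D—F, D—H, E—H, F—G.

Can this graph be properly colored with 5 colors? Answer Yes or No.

The chromatic number is 5. A, B, C, E, H are pairwise adjacent (a clique of size 5), so at least 5 colors are needed.
A valid assignment using 5 colors: A=green, B=blue, C=red, D=green, E=purple, F=blue, G=red, H=yellow.
That is already a proper 5-coloring.

Yes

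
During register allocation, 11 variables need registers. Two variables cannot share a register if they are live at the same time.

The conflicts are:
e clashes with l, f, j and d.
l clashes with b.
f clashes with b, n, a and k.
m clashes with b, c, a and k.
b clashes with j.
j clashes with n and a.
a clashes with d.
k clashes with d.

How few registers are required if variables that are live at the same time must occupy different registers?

f and n conflict, so at least 2 registers are needed.
Using 2 registers: e=2, l=1, f=1, m=1, b=2, j=1, c=2, n=2, a=2, k=2, d=1. Every pair that conflicts lands in different registers.

2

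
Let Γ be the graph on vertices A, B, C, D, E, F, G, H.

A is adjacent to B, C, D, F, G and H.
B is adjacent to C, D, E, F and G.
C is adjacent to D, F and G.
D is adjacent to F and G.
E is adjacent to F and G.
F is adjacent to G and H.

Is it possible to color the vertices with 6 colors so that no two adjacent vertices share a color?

The chromatic number is 6. A, B, C, D, F, G are pairwise adjacent (a clique of size 6), so at least 6 colors are needed.
6 colors suffice: color 1 → {F}; color 2 → {A, E}; color 3 → {B, H}; color 4 → {G}; color 5 → {D}; color 6 → {C}.
That is already a proper 6-coloring.

Yes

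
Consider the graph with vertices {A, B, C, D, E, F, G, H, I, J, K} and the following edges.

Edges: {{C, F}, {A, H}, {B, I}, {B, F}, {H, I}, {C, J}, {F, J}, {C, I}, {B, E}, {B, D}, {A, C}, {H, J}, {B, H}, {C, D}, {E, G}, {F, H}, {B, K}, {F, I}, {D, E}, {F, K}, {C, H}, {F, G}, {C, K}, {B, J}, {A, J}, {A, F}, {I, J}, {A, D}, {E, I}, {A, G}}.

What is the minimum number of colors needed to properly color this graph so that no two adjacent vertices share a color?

B, F, H, I, J are mutually adjacent (a clique of size 5), so at least 5 colors are needed.
5 colors suffice: color 1 → {E, F}; color 2 → {B, C, G}; color 3 → {D, H, K}; color 4 → {J}; color 5 → {A, I}. No two adjacent vertices share a color.

5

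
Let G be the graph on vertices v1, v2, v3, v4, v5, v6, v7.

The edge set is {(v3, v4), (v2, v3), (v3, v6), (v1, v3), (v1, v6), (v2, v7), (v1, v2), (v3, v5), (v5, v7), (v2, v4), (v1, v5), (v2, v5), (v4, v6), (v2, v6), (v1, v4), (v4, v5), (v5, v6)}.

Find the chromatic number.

v1, v2, v3, v4, v5, v6 are pairwise adjacent (a clique of size 6), so at least 6 colors are needed.
6 colors suffice: v1=3, v2=2, v3=4, v4=6, v5=1, v6=5, v7=3. Every edge joins two different colors.

6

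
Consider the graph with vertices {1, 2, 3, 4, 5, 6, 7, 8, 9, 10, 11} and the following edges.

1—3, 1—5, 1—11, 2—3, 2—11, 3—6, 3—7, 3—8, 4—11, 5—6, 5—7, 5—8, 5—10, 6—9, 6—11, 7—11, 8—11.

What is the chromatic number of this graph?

2

5 and 7 are adjacent, so at least 2 colors are needed.
2 colors suffice: color red → {3, 5, 9, 11}; color blue → {1, 2, 4, 6, 7, 8, 10}. Each edge has distinct colors on its endpoints.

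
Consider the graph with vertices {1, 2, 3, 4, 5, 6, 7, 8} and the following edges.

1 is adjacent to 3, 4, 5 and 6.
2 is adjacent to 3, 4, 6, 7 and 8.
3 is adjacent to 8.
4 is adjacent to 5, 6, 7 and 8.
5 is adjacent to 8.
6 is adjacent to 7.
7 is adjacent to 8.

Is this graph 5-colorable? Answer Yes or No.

The chromatic number is 4. 2, 4, 7, 8 form a clique, so at least 4 colors are needed.
One proper 4-coloring: 1=green, 2=green, 3=red, 4=red, 5=yellow, 6=blue, 7=yellow, 8=blue.
Since 5 ≥ 4, a proper 5-coloring certainly exists.

Yes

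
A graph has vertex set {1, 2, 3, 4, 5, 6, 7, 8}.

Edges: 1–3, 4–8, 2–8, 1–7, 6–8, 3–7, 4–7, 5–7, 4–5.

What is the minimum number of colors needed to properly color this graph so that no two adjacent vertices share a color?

1, 3, 7 form a triangle, so at least 3 colors are needed.
One proper 3-coloring: 1=blue, 2=blue, 3=green, 4=blue, 5=green, 6=blue, 7=red, 8=red. Every edge joins two different colors.

3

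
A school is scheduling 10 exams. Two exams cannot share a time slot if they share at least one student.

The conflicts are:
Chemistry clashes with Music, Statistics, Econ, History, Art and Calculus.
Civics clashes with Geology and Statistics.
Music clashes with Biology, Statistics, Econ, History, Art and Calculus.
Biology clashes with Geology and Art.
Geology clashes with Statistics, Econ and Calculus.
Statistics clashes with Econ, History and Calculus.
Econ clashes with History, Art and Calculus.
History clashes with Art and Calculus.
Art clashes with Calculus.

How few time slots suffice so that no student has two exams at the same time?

6

Chemistry, Music, Econ, History, Art, Calculus all conflict with each other, so at least 6 time slots are needed.
6 time slots suffice: Chemistry=6, Civics=1, Music=3, Biology=1, Geology=3, Statistics=2, Econ=4, History=5, Art=2, Calculus=1. No two conflicting exams share a time slot.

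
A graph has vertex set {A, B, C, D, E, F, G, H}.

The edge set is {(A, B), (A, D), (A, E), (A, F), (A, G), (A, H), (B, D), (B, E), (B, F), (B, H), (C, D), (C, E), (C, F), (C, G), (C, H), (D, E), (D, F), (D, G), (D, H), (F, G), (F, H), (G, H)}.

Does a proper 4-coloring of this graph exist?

No

A, B, D, F, H are mutually adjacent (a clique of size 5), so at least 5 colors are needed.
So 4 colors are not enough.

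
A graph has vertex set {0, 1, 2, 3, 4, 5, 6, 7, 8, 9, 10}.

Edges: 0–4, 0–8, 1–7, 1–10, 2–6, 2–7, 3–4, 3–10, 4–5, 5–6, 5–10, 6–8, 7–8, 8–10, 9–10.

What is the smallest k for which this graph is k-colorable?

3

The cycle 8-6-5-4-0-8 has odd length 5, so it cannot be 2-colored; at least 3 colors are needed.
3 colors suffice: color a → {4, 6, 7, 10}; color b → {1, 2, 3, 5, 8, 9}; color c → {0}. Every edge joins two different colors.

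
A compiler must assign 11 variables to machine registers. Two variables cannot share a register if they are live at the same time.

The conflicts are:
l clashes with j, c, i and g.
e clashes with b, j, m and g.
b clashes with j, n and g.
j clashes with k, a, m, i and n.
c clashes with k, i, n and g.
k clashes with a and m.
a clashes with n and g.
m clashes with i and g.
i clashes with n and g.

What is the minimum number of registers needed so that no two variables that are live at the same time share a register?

4

l, c, i, g all conflict with each other, so at least 4 registers are needed.
Using 4 registers: l=4, e=2, b=3, j=1, c=3, k=4, a=2, m=3, i=2, n=4, g=1. No two conflicting variables share a register.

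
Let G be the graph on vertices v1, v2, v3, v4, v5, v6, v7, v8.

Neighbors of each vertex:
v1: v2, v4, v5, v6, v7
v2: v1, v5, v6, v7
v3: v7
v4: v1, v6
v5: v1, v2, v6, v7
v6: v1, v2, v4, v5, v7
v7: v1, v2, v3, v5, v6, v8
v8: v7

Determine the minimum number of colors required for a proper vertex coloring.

v1, v2, v5, v6, v7 are mutually adjacent (a clique of size 5), so at least 5 colors are needed.
A valid assignment using 5 colors: v1=blue, v2=yellow, v3=blue, v4=red, v5=purple, v6=green, v7=red, v8=blue. No two adjacent vertices share a color.

5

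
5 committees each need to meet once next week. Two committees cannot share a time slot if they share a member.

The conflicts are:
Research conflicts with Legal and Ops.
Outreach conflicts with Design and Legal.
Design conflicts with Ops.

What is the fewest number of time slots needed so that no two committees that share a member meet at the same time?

The cycle Research-Legal-Outreach-Design-Ops-Research has odd length 5, so it cannot be 2-colored; at least 3 time slots are needed.
3 time slots suffice: time slot 1 → {Outreach, Ops}; time slot 2 → {Research, Design}; time slot 3 → {Legal}. No two conflicting committees share a time slot.

3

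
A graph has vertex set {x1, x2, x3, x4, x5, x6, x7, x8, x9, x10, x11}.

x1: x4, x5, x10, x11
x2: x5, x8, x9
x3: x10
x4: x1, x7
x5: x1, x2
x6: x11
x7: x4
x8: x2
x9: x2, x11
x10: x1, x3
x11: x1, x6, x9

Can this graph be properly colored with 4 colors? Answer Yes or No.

The chromatic number is 3. The cycle x11-x1-x5-x2-x9-x11 has odd length 5, so it cannot be 2-colored; at least 3 colors are needed.
One proper 3-coloring: x1=1, x2=1, x3=1, x4=2, x5=2, x6=1, x7=1, x8=2, x9=3, x10=2, x11=2.
Since 4 ≥ 3, a proper 4-coloring certainly exists.

Yes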